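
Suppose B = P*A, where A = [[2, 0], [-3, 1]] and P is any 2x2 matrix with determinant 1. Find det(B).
2

By the multiplicative property of determinants, det(B) = det(P*A) = det(P) * det(A) = det(A),
so the determinant is invariant under multiplication by any determinant-1 matrix; we just need det(A).

det(A) = (2)(1) - (0)(-3) = 2 - 0 = 2

Therefore det(B) = 1 * 2 = 2.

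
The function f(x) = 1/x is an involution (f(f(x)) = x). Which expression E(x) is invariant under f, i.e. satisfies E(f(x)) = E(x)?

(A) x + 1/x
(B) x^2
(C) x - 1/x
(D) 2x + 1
A

Replace x by f(x) = 1/x in each option and simplify. As a quick numerical cross-check, also compare E(5) with E(f(5)) = E(1/5).

(A) x + 1/x  ->  (1/x) + 1/(1/x), which simplifies back to x + 1/x; check: E(5) = 26/5, E(1/5) = 26/5.   [invariant]
(B) x^2  ->  (1/x)^2 = x^(-2); check: E(5) = 25 but E(1/5) = 1/25.   [not invariant]
(C) x - 1/x  ->  (1/x) - 1/(1/x) = -x + 1/x; check: E(5) = 24/5 but E(1/5) = -24/5.   [not invariant]
(D) 2x + 1  ->  2(1/x) + 1 = (x + 2)/x; check: E(5) = 11 but E(1/5) = 7/5.   [not invariant]

Only (A) is unchanged. E is symmetric under swapping x with f(x) = 1/x, which is exactly what an involution does.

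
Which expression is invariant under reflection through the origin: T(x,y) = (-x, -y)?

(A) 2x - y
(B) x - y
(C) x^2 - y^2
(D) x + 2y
C

The map is reflection through the origin: T(x,y) = (-x, -y).
Substitute the transformed coordinates into each option and compare with the original:
(A) 2x - y  ->  2(-x) - (-y) = -2x + y   [differs from 2x - y: not invariant]
(B) x - y  ->  (-x) - (-y) = -x + y   [differs from x - y: not invariant]
(C) x^2 - y^2  ->  (-x)^2 - (-y)^2 = x^2 - y^2   [equals x^2 - y^2: invariant]
(D) x + 2y  ->  (-x) + 2(-y) = -x - 2y   [differs from x + 2y: not invariant]

Only option (C), x^2 - y^2, is unchanged by the transformation.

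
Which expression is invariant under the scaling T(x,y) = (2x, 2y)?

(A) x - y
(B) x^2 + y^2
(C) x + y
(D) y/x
D

Under the uniform scaling T(x,y) = (2x, 2y):
Substitute the transformed coordinates into each option and compare with the original:
(A) x - y  ->  (2x) - (2y) = 2x - 2y   [differs from x - y: not invariant]
(B) x^2 + y^2  ->  (2x)^2 + (2y)^2 = 4x^2 + 4y^2   [differs from x^2 + y^2: not invariant]
(C) x + y  ->  (2x) + (2y) = 2x + 2y   [differs from x + y: not invariant]
(D) y/x  ->  (2y)/(2x) = y/x   [equals y/x: invariant]

Only option (D), y/x, is unchanged by the transformation.
The common factor 2 cancels in a ratio of coordinates, while sums, products and sums of squares pick up factors of 2 or 4.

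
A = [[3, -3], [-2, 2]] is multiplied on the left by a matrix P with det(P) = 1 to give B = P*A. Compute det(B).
0

By the multiplicative property of determinants, det(B) = det(P*A) = det(P) * det(A) = det(A),
so the determinant is invariant under multiplication by any determinant-1 matrix; we just need det(A).

det(A) = (3)(2) - (-3)(-2) = 6 - 6 = 0

Therefore det(B) = 1 * 0 = 0.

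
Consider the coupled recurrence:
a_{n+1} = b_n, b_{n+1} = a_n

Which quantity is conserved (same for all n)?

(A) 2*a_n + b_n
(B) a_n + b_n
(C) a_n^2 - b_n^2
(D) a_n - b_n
B

Replace a_n by a_{n+1} = b_n and b_n by b_{n+1} = a_n in each option and simplify:
(A) 2*a_n + b_n  ->  2*(b_n) + (a_n) = a_n + 2*b_n   [not conserved]
(B) a_n + b_n  ->  (b_n) + (a_n) = a_n + b_n   [conserved]
(C) a_n^2 - b_n^2  ->  (b_n)^2 - (a_n)^2 = -a_n^2 + b_n^2   [not conserved]
(D) a_n - b_n  ->  (b_n) - (a_n) = -a_n + b_n   [not conserved]

Only (B) a_n + b_n returns to itself after one step, so it is the conserved quantity.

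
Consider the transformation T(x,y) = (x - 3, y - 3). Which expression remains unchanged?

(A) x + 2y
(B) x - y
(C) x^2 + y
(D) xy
B

An expression E(x,y) is invariant under T if E(T(x,y)) = E(x,y). Here T(x,y) = (x - 3, y - 3).
Substitute the transformed coordinates into each option and compare with the original:
(A) x + 2y  ->  (x - 3) + 2(y - 3) = x + 2y - 9   [differs from x + 2y: not invariant]
(B) x - y  ->  (x - 3) - (y - 3) = x - y   [equals x - y: invariant]
(C) x^2 + y  ->  (x - 3)^2 + (y - 3) = x^2 - 6x + y + 6   [differs from x^2 + y: not invariant]
(D) xy  ->  (x - 3)(y - 3) = xy - 3x - 3y + 9   [differs from xy: not invariant]

Only option (B), x - y, is unchanged by the transformation.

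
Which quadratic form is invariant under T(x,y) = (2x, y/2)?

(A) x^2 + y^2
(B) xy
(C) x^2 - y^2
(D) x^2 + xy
B

T multiplies x by 2 and divides y by 2.
Substitute the transformed coordinates into each option and compare with the original:
(A) x^2 + y^2  ->  (2x)^2 + (y/2)^2 = 4x^2 + y^2/4   [differs from x^2 + y^2: not invariant]
(B) xy  ->  (2x)(y/2) = xy   [equals xy: invariant]
(C) x^2 - y^2  ->  (2x)^2 - (y/2)^2 = 4x^2 - y^2/4   [differs from x^2 - y^2: not invariant]
(D) x^2 + xy  ->  (2x)^2 + (2x)(y/2) = 4x^2 + xy   [differs from x^2 + xy: not invariant]

Only option (B), xy, is unchanged by the transformation.
The factors 2 and 1/2 cancel only in the pure product xy.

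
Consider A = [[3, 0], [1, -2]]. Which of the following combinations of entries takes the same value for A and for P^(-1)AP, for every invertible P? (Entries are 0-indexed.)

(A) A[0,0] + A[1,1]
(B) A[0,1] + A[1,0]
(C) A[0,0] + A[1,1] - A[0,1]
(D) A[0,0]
A

A[0,0] + A[1,1] is the trace of A. By the cyclic property of the trace, tr(P^(-1)AP) = tr(APP^(-1)) = tr(A), so it is the same for every matrix similar to A.

The other combinations are not similarity invariants. For example, take P = [[1, 2], [0, 1]] (det P = 1), so P^(-1) = [[1, -2], [0, 1]] and
B = P^(-1)AP = [[1, 6], [1, 0]].
Evaluating each option on A and on B:
(A) A[0,0] + A[1,1]: 1 for A, 1 for B -> unchanged
(B) A[0,1] + A[1,0]: 1 for A, 7 for B -> changes
(C) A[0,0] + A[1,1] - A[0,1]: 1 for A, -5 for B -> changes
(D) A[0,0]: 3 for A, 1 for B -> changes

Only (A) A[0,0] + A[1,1] = 1 survives (and it does so for every P, not just this one), so it is the invariant.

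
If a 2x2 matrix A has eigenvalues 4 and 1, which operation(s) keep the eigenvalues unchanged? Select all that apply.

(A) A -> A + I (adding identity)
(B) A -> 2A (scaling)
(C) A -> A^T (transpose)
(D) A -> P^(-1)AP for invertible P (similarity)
C and D

Eigenvalues are preserved by:
1. Similarity transformations: A -> P^(-1)AP (same characteristic polynomial)
2. Transpose: A^T has the same eigenvalues as A

Eigenvalues are NOT preserved by:
- Adding identity: eigenvalues become 4+1, 1+1
- Scaling: eigenvalues become 8, 2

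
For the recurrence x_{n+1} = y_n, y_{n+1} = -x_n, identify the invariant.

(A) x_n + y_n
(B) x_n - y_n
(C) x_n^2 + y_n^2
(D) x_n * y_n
C

For the recurrence x_{n+1} = y_n, y_{n+1} = -x_n:

x_{n+1}^2 + y_{n+1}^2 = y_n^2 + (-x_n)^2 = x_n^2 + y_n^2
The sum of squares is conserved (like energy in a harmonic oscillator).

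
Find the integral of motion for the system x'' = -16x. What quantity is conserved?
E = (x')^2 + 16x^2

Multiply the equation by x':
x' * x'' = -16x * x'
The left side is d/dt[(x')^2/2] and the right side is d/dt[-16x^2/2], so
d/dt[(x')^2/2 + 16x^2/2] = 0, i.e. (x')^2/2 + 16x^2/2 = constant.
Multiplying by 2, the integral of motion is E = (x')^2 + 16x^2.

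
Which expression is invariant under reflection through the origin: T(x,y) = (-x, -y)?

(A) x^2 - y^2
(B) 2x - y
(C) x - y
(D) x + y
A

The map is reflection through the origin: T(x,y) = (-x, -y).
Substitute the transformed coordinates into each option and compare with the original:
(A) x^2 - y^2  ->  (-x)^2 - (-y)^2 = x^2 - y^2   [equals x^2 - y^2: invariant]
(B) 2x - y  ->  2(-x) - (-y) = -2x + y   [differs from 2x - y: not invariant]
(C) x - y  ->  (-x) - (-y) = -x + y   [differs from x - y: not invariant]
(D) x + y  ->  (-x) + (-y) = -x - y   [differs from x + y: not invariant]

Only option (A), x^2 - y^2, is unchanged by the transformation.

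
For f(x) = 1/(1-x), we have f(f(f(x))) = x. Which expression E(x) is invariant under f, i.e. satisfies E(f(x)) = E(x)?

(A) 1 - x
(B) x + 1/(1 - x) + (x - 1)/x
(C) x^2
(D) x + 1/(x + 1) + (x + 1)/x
B

Replace x by f(x) = 1/(1 - x) in each option and simplify. As a quick numerical cross-check, also compare E(4) with E(f(4)) = E(-1/3).

(A) 1 - x  ->  1 - (1/(1 - x)) = x/(x - 1); check: E(4) = -3 but E(-1/3) = 4/3.   [not invariant]
(B) x + 1/(1 - x) + (x - 1)/x  ->  (1/(1 - x)) + 1/(1 - (1/(1 - x))) + ((1/(1 - x)) - 1)/(1/(1 - x)), which simplifies back to x + 1/(1 - x) + (x - 1)/x; check: E(4) = 53/12, E(-1/3) = 53/12.   [invariant]
(C) x^2  ->  (1/(1 - x))^2 = (x - 1)^(-2); check: E(4) = 16 but E(-1/3) = 1/9.   [not invariant]
(D) x + 1/(x + 1) + (x + 1)/x  ->  (1/(1 - x)) + 1/((1/(1 - x)) + 1) + ((1/(1 - x)) + 1)/(1/(1 - x)) = (-x^3 + 6x^2 - 11x + 7)/(x^2 - 3x + 2); check: E(4) = 109/20 but E(-1/3) = -5/6.   [not invariant]

Only (B) is unchanged. Indeed f(f(x)) = 1/(1 - 1/(1-x)) = (1-x)/(-x) = (x-1)/x, so E(x) = x + f(x) + f(f(x)) is the sum over the whole 3-cycle; applying f just permutes the three terms cyclically (x -> f(x) -> f(f(x)) -> x), leaving the sum unchanged.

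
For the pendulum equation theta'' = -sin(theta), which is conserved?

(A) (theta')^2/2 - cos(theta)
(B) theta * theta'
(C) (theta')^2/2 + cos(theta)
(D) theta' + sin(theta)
A

A first integral I satisfies dI/dt = 0 along every solution. Differentiate each option and use the equation of motion:
(A) d/dt[(theta')^2/2 - cos(theta)] = theta' theta'' + sin(theta) theta' = theta'(-sin(theta)) + theta' sin(theta) = 0
(B) d/dt[theta * theta'] = (theta')^2 + theta theta'' = (theta')^2 - theta sin(theta), not identically 0
(C) d/dt[(theta')^2/2 + cos(theta)] = theta' theta'' - sin(theta) theta' = -2 theta' sin(theta), not identically 0
(D) d/dt[theta' + sin(theta)] = theta'' + cos(theta) theta' = -sin(theta) + theta' cos(theta), not identically 0

Only (A) has zero time-derivative. This is the total energy: kinetic (theta')^2/2 plus potential -cos(theta).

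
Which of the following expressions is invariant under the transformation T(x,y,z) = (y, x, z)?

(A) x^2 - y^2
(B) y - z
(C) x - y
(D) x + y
D

Apply T(x,y,z) = (y, x, z) to each option, i.e. replace (x, y, z) by the transformed coordinates.
Substitute the transformed coordinates into each option and compare with the original:
(A) x^2 - y^2  ->  (y)^2 - (x)^2 = -x^2 + y^2   [differs from x^2 - y^2: not invariant]
(B) y - z  ->  (x) - (z) = x - z   [differs from y - z: not invariant]
(C) x - y  ->  (y) - (x) = -x + y   [differs from x - y: not invariant]
(D) x + y  ->  (y) + (x) = x + y   [equals x + y: invariant]

Only option (D), x + y, is unchanged by the transformation.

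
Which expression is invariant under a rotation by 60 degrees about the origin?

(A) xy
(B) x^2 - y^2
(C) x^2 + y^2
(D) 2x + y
C

A rotation by 60 degrees sends (x, y) to (x/2 - sqrt(3)y/2, sqrt(3)x/2 + y/2).
Substitute the transformed coordinates into each option and compare with the original:
(A) xy  ->  (x/2 - sqrt(3)y/2)(sqrt(3)x/2 + y/2) = sqrt(3)x^2/4 - xy/2 - sqrt(3)y^2/4   [differs from xy: not invariant]
(B) x^2 - y^2  ->  (x/2 - sqrt(3)y/2)^2 - (sqrt(3)x/2 + y/2)^2 = -x^2/2 - sqrt(3)xy + y^2/2   [differs from x^2 - y^2: not invariant]
(C) x^2 + y^2  ->  (x/2 - sqrt(3)y/2)^2 + (sqrt(3)x/2 + y/2)^2 = x^2 + y^2   [equals x^2 + y^2: invariant]
(D) 2x + y  ->  2(x/2 - sqrt(3)y/2) + (sqrt(3)x/2 + y/2) = sqrt(3)x/2 + x - sqrt(3)y + y/2   [differs from 2x + y: not invariant]

Only option (C), x^2 + y^2, is unchanged by the transformation.
Geometrically, x^2 + y^2 is the squared distance from the origin, which every rotation about the origin preserves.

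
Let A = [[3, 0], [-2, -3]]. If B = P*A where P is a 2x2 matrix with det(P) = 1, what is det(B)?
-9

By the multiplicative property of determinants, det(B) = det(P*A) = det(P) * det(A) = det(A),
so the determinant is invariant under multiplication by any determinant-1 matrix; we just need det(A).

det(A) = (3)(-3) - (0)(-2) = -9 - 0 = -9

Therefore det(B) = 1 * (-9) = -9.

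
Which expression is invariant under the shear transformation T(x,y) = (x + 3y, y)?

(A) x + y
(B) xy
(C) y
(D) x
C

Under the shear T(x,y) = (x + 3y, y):
Substitute the transformed coordinates into each option and compare with the original:
(A) x + y  ->  (x + 3y) + (y) = x + 4y   [differs from x + y: not invariant]
(B) xy  ->  (x + 3y)(y) = xy + 3y^2   [differs from xy: not invariant]
(C) y  ->  (y) = y   [equals y: invariant]
(D) x  ->  (x + 3y) = x + 3y   [differs from x: not invariant]

Only option (C), y, is unchanged by the transformation.
A horizontal shear moves points parallel to the x-axis, so the y-coordinate (and any function of y alone) is unchanged.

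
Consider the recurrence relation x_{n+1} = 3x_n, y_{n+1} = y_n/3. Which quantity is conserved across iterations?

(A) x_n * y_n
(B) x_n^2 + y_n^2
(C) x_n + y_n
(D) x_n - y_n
A

For the recurrence x_{n+1} = 3x_n, y_{n+1} = y_n/3:

x_{n+1} * y_{n+1} = (3x_n) * (y_n/3) = x_n * y_n
The product is conserved.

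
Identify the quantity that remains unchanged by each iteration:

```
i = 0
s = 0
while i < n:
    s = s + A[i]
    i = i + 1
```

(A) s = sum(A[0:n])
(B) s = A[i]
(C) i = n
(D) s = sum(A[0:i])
D

A loop invariant must hold before the first iteration and be re-established by every execution of the body.

(D) s = sum(A[0:i]): Initially i = 0 and s = 0 = sum of the empty slice A[0:0]. If s = sum(A[0:i]) holds at the top of an iteration, the body sets s to sum(A[0:i]) + A[i] = sum(A[0:i+1]) and then i to i+1, so s = sum(A[0:i]) holds again. At exit i = n, giving s = sum(A[0:n]).

The other options fail:
(A) s = sum(A[0:n]): false before the loop (s = 0, not the full sum) -- it only becomes true at exit.
(B) s = A[i]: after the first iteration s = A[0] but i = 1, so s = A[i] compares s with the wrong element (and fails in general).
(C) i = n: false initially (i = 0); it is the exit condition, not an invariant.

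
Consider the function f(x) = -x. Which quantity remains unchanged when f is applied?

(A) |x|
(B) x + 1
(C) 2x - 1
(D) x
A

For f(x) = -x:
Applying f replaces x by -x. Since |-x| = |x|, the absolute value is unchanged by f, whereas x -> -x, 2x - 1 -> -2x - 1 and x + 1 -> -x + 1 all change.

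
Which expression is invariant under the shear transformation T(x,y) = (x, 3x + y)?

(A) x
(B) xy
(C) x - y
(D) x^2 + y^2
A

Under the shear T(x,y) = (x, 3x + y):
Substitute the transformed coordinates into each option and compare with the original:
(A) x  ->  (x) = x   [equals x: invariant]
(B) xy  ->  (x)(3x + y) = 3x^2 + xy   [differs from xy: not invariant]
(C) x - y  ->  (x) - (3x + y) = -2x - y   [differs from x - y: not invariant]
(D) x^2 + y^2  ->  (x)^2 + (3x + y)^2 = 10x^2 + 6xy + y^2   [differs from x^2 + y^2: not invariant]

Only option (A), x, is unchanged by the transformation.
A vertical shear moves points parallel to the y-axis, so the x-coordinate (and any function of x alone) is unchanged.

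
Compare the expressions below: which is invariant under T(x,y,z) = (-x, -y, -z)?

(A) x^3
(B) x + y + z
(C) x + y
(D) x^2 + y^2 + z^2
D

Apply T(x,y,z) = (-x, -y, -z) to each option, i.e. replace (x, y, z) by the transformed coordinates.
Substitute the transformed coordinates into each option and compare with the original:
(A) x^3  ->  (-x)^3 = -x^3   [differs from x^3: not invariant]
(B) x + y + z  ->  (-x) + (-y) + (-z) = -x - y - z   [differs from x + y + z: not invariant]
(C) x + y  ->  (-x) + (-y) = -x - y   [differs from x + y: not invariant]
(D) x^2 + y^2 + z^2  ->  (-x)^2 + (-y)^2 + (-z)^2 = x^2 + y^2 + z^2   [equals x^2 + y^2 + z^2: invariant]

Only option (D), x^2 + y^2 + z^2, is unchanged by the transformation.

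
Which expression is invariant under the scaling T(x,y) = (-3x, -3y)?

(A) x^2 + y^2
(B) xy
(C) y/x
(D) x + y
C

Under the uniform scaling T(x,y) = (-3x, -3y):
Substitute the transformed coordinates into each option and compare with the original:
(A) x^2 + y^2  ->  (-3x)^2 + (-3y)^2 = 9x^2 + 9y^2   [differs from x^2 + y^2: not invariant]
(B) xy  ->  (-3x)(-3y) = 9xy   [differs from xy: not invariant]
(C) y/x  ->  (-3y)/(-3x) = y/x   [equals y/x: invariant]
(D) x + y  ->  (-3x) + (-3y) = -3x - 3y   [differs from x + y: not invariant]

Only option (C), y/x, is unchanged by the transformation.
The common factor -3 cancels in a ratio of coordinates, while sums, products and sums of squares pick up factors of -3 or 9.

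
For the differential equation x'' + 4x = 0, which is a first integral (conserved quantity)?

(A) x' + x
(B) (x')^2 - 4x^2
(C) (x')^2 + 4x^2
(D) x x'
C

A first integral I satisfies dI/dt = 0 along every solution. Differentiate each option and use the equation of motion:
(A) d/dt[x' + x] = x'' + x' = -4x + x', not identically 0
(B) d/dt[(x')^2 - 4x^2] = 2x'x'' - 8x x' = -16x x', not identically 0
(C) d/dt[(x')^2 + 4x^2] = 2x'x'' + 8x x' = 2x'(-4x) + 8x x' = 0
(D) d/dt[x x'] = (x')^2 + x x'' = (x')^2 - 4x^2, not identically 0

Only (C) has zero time-derivative. So the energy-like quantity (x')^2 + 4x^2 is the first integral.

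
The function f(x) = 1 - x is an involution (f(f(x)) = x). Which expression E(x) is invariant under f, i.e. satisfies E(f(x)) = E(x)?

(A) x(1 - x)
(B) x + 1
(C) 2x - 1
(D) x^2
A

Replace x by f(x) = 1 - x in each option and simplify. As a quick numerical cross-check, also compare E(5) with E(f(5)) = E(-4).

(A) x(1 - x)  ->  (1 - x)(1 - (1 - x)), which simplifies back to x(1 - x); check: E(5) = -20, E(-4) = -20.   [invariant]
(B) x + 1  ->  (1 - x) + 1 = 2 - x; check: E(5) = 6 but E(-4) = -3.   [not invariant]
(C) 2x - 1  ->  2(1 - x) - 1 = 1 - 2x; check: E(5) = 9 but E(-4) = -9.   [not invariant]
(D) x^2  ->  (1 - x)^2 = (x - 1)^2; check: E(5) = 25 but E(-4) = 16.   [not invariant]

Only (A) is unchanged. E is symmetric under swapping x with f(x) = 1 - x, which is exactly what an involution does.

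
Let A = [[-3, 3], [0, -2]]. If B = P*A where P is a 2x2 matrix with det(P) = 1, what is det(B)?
6

By the multiplicative property of determinants, det(B) = det(P*A) = det(P) * det(A) = det(A),
so the determinant is invariant under multiplication by any determinant-1 matrix; we just need det(A).

det(A) = (-3)(-2) - (3)(0) = 6 - 0 = 6

Therefore det(B) = 1 * 6 = 6.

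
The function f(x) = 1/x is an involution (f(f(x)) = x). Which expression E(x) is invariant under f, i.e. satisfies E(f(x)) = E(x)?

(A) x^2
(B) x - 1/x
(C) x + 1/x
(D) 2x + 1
C

Replace x by f(x) = 1/x in each option and simplify. As a quick numerical cross-check, also compare E(5) with E(f(5)) = E(1/5).

(A) x^2  ->  (1/x)^2 = x^(-2); check: E(5) = 25 but E(1/5) = 1/25.   [not invariant]
(B) x - 1/x  ->  (1/x) - 1/(1/x) = -x + 1/x; check: E(5) = 24/5 but E(1/5) = -24/5.   [not invariant]
(C) x + 1/x  ->  (1/x) + 1/(1/x), which simplifies back to x + 1/x; check: E(5) = 26/5, E(1/5) = 26/5.   [invariant]
(D) 2x + 1  ->  2(1/x) + 1 = (x + 2)/x; check: E(5) = 11 but E(1/5) = 7/5.   [not invariant]

Only (C) is unchanged. E is symmetric under swapping x with f(x) = 1/x, which is exactly what an involution does.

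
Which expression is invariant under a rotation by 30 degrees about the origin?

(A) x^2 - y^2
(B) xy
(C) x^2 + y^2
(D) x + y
C

A rotation by 30 degrees sends (x, y) to (sqrt(3)x/2 - y/2, x/2 + sqrt(3)y/2).
Substitute the transformed coordinates into each option and compare with the original:
(A) x^2 - y^2  ->  (sqrt(3)x/2 - y/2)^2 - (x/2 + sqrt(3)y/2)^2 = x^2/2 - sqrt(3)xy - y^2/2   [differs from x^2 - y^2: not invariant]
(B) xy  ->  (sqrt(3)x/2 - y/2)(x/2 + sqrt(3)y/2) = sqrt(3)x^2/4 + xy/2 - sqrt(3)y^2/4   [differs from xy: not invariant]
(C) x^2 + y^2  ->  (sqrt(3)x/2 - y/2)^2 + (x/2 + sqrt(3)y/2)^2 = x^2 + y^2   [equals x^2 + y^2: invariant]
(D) x + y  ->  (sqrt(3)x/2 - y/2) + (x/2 + sqrt(3)y/2) = x/2 + sqrt(3)x/2 - y/2 + sqrt(3)y/2   [differs from x + y: not invariant]

Only option (C), x^2 + y^2, is unchanged by the transformation.
Geometrically, x^2 + y^2 is the squared distance from the origin, which every rotation about the origin preserves.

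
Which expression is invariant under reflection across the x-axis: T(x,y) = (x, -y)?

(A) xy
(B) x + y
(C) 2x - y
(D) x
D

The map is reflection across the x-axis: T(x,y) = (x, -y).
Substitute the transformed coordinates into each option and compare with the original:
(A) xy  ->  (x)(-y) = -xy   [differs from xy: not invariant]
(B) x + y  ->  (x) + (-y) = x - y   [differs from x + y: not invariant]
(C) 2x - y  ->  2(x) - (-y) = 2x + y   [differs from 2x - y: not invariant]
(D) x  ->  (x) = x   [equals x: invariant]

Only option (D), x, is unchanged by the transformation.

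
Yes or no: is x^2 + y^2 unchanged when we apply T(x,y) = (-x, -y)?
Yes

Substitute T(x,y) = (-x, -y) into the expression and compare with the original.

Original: x^2 + y^2
After applying T: (-x)^2 + (-y)^2 = x^2 + y^2

This is identical to the original x^2 + y^2, so the expression is invariant.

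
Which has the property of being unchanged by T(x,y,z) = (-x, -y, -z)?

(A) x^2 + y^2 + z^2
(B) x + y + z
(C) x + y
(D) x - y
A

Apply T(x,y,z) = (-x, -y, -z) to each option, i.e. replace (x, y, z) by the transformed coordinates.
Substitute the transformed coordinates into each option and compare with the original:
(A) x^2 + y^2 + z^2  ->  (-x)^2 + (-y)^2 + (-z)^2 = x^2 + y^2 + z^2   [equals x^2 + y^2 + z^2: invariant]
(B) x + y + z  ->  (-x) + (-y) + (-z) = -x - y - z   [differs from x + y + z: not invariant]
(C) x + y  ->  (-x) + (-y) = -x - y   [differs from x + y: not invariant]
(D) x - y  ->  (-x) - (-y) = -x + y   [differs from x - y: not invariant]

Only option (A), x^2 + y^2 + z^2, is unchanged by the transformation.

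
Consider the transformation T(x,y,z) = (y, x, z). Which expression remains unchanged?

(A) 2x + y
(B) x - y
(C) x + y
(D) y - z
C

Apply T(x,y,z) = (y, x, z) to each option, i.e. replace (x, y, z) by the transformed coordinates.
Substitute the transformed coordinates into each option and compare with the original:
(A) 2x + y  ->  2(y) + (x) = x + 2y   [differs from 2x + y: not invariant]
(B) x - y  ->  (y) - (x) = -x + y   [differs from x - y: not invariant]
(C) x + y  ->  (y) + (x) = x + y   [equals x + y: invariant]
(D) y - z  ->  (x) - (z) = x - z   [differs from y - z: not invariant]

Only option (C), x + y, is unchanged by the transformation.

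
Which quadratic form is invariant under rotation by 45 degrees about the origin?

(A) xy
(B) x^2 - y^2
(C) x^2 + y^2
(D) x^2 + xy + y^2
C

Rotation by 45 degrees sends (x, y) to (sqrt(2)x/2 - sqrt(2)y/2, sqrt(2)x/2 + sqrt(2)y/2).
Substitute the transformed coordinates into each option and compare with the original:
(A) xy  ->  (sqrt(2)x/2 - sqrt(2)y/2)(sqrt(2)x/2 + sqrt(2)y/2) = x^2/2 - y^2/2   [differs from xy: not invariant]
(B) x^2 - y^2  ->  (sqrt(2)x/2 - sqrt(2)y/2)^2 - (sqrt(2)x/2 + sqrt(2)y/2)^2 = -2xy   [differs from x^2 - y^2: not invariant]
(C) x^2 + y^2  ->  (sqrt(2)x/2 - sqrt(2)y/2)^2 + (sqrt(2)x/2 + sqrt(2)y/2)^2 = x^2 + y^2   [equals x^2 + y^2: invariant]
(D) x^2 + xy + y^2  ->  (sqrt(2)x/2 - sqrt(2)y/2)^2 + (sqrt(2)x/2 - sqrt(2)y/2)(sqrt(2)x/2 + sqrt(2)y/2) + (sqrt(2)x/2 + sqrt(2)y/2)^2 = 3x^2/2 + y^2/2   [differs from x^2 + xy + y^2: not invariant]

Only option (C), x^2 + y^2, is unchanged by the transformation.
x^2 + y^2 is the squared distance from the origin, which rotations preserve.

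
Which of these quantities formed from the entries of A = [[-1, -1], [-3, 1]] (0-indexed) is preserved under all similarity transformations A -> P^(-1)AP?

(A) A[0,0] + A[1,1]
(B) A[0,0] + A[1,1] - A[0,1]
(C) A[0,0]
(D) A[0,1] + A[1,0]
A

A[0,0] + A[1,1] is the trace of A. By the cyclic property of the trace, tr(P^(-1)AP) = tr(APP^(-1)) = tr(A), so it is the same for every matrix similar to A.

The other combinations are not similarity invariants. For example, take P = [[2, 1], [1, 1]] (det P = 1), so P^(-1) = [[1, -1], [-1, 2]] and
B = P^(-1)AP = [[2, 0], [-7, -2]].
Evaluating each option on A and on B:
(A) A[0,0] + A[1,1]: 0 for A, 0 for B -> unchanged
(B) A[0,0] + A[1,1] - A[0,1]: 1 for A, 0 for B -> changes
(C) A[0,0]: -1 for A, 2 for B -> changes
(D) A[0,1] + A[1,0]: -4 for A, -7 for B -> changes

Only (A) A[0,0] + A[1,1] = 0 survives (and it does so for every P, not just this one), so it is the invariant.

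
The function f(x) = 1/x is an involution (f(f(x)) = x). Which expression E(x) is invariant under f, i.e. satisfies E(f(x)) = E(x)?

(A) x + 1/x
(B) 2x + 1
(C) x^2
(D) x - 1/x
A

Replace x by f(x) = 1/x in each option and simplify. As a quick numerical cross-check, also compare E(3) with E(f(3)) = E(1/3).

(A) x + 1/x  ->  (1/x) + 1/(1/x), which simplifies back to x + 1/x; check: E(3) = 10/3, E(1/3) = 10/3.   [invariant]
(B) 2x + 1  ->  2(1/x) + 1 = (x + 2)/x; check: E(3) = 7 but E(1/3) = 5/3.   [not invariant]
(C) x^2  ->  (1/x)^2 = x^(-2); check: E(3) = 9 but E(1/3) = 1/9.   [not invariant]
(D) x - 1/x  ->  (1/x) - 1/(1/x) = -x + 1/x; check: E(3) = 8/3 but E(1/3) = -8/3.   [not invariant]

Only (A) is unchanged. E is symmetric under swapping x with f(x) = 1/x, which is exactly what an involution does.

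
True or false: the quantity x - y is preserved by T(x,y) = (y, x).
False

Substitute T(x,y) = (y, x) into the expression and compare with the original.

Original: x - y
After applying T: (y) - (x) = -x + y

This differs from the original x - y (difference: -2x + 2y), so the expression is NOT invariant.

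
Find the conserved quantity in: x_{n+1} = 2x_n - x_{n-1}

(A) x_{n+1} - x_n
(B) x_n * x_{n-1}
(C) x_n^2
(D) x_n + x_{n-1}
A

For the recurrence x_{n+1} = 2x_n - x_{n-1}:

If x_{n+1} = 2x_n - x_{n-1}, then:
x_{n+1} - x_n = x_n - x_{n-1}
The first difference is constant throughout the sequence.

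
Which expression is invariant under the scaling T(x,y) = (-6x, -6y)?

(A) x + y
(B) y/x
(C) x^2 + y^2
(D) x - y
B

Under the uniform scaling T(x,y) = (-6x, -6y):
Substitute the transformed coordinates into each option and compare with the original:
(A) x + y  ->  (-6x) + (-6y) = -6x - 6y   [differs from x + y: not invariant]
(B) y/x  ->  (-6y)/(-6x) = y/x   [equals y/x: invariant]
(C) x^2 + y^2  ->  (-6x)^2 + (-6y)^2 = 36x^2 + 36y^2   [differs from x^2 + y^2: not invariant]
(D) x - y  ->  (-6x) - (-6y) = -6x + 6y   [differs from x - y: not invariant]

Only option (B), y/x, is unchanged by the transformation.
The common factor -6 cancels in a ratio of coordinates, while sums, products and sums of squares pick up factors of -6 or 36.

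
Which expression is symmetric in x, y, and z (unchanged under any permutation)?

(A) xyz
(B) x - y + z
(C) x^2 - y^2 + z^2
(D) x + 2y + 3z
A

A symmetric expression is unchanged when the variables are permuted; here the transformation to test is the swap (x, y) -> (y, x).
A symmetric expression must survive every permutation; the single swap x <-> y already eliminates the distractors, and the keyed expression is also unchanged by x <-> z and y <-> z (each variable enters it in exactly the same way).
Substitute the transformed coordinates into each option and compare with the original:
(A) xyz  ->  (y)(x)z = xyz   [equals xyz: invariant]
(B) x - y + z  ->  (y) - (x) + z = -x + y + z   [differs from x - y + z: not invariant]
(C) x^2 - y^2 + z^2  ->  (y)^2 - (x)^2 + z^2 = -x^2 + y^2 + z^2   [differs from x^2 - y^2 + z^2: not invariant]
(D) x + 2y + 3z  ->  (y) + 2(x) + 3z = 2x + y + 3z   [differs from x + 2y + 3z: not invariant]

Only option (A), xyz, is unchanged by the transformation.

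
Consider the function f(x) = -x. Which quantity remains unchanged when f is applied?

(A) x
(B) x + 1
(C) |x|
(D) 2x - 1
C

For f(x) = -x:
Applying f replaces x by -x. Since |-x| = |x|, the absolute value is unchanged by f, whereas x -> -x, 2x - 1 -> -2x - 1 and x + 1 -> -x + 1 all change.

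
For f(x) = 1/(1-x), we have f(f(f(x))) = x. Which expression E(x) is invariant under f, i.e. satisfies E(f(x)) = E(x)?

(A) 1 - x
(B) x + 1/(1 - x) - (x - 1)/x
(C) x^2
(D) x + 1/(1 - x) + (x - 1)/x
D

Replace x by f(x) = 1/(1 - x) in each option and simplify. As a quick numerical cross-check, also compare E(5) with E(f(5)) = E(-1/4).

(A) 1 - x  ->  1 - (1/(1 - x)) = x/(x - 1); check: E(5) = -4 but E(-1/4) = 5/4.   [not invariant]
(B) x + 1/(1 - x) - (x - 1)/x  ->  (1/(1 - x)) + 1/(1 - (1/(1 - x))) - ((1/(1 - x)) - 1)/(1/(1 - x)) = (x^2(1 - x) - x + (x - 1)^2)/(x(x - 1)); check: E(5) = 79/20 but E(-1/4) = -89/20.   [not invariant]
(C) x^2  ->  (1/(1 - x))^2 = (x - 1)^(-2); check: E(5) = 25 but E(-1/4) = 1/16.   [not invariant]
(D) x + 1/(1 - x) + (x - 1)/x  ->  (1/(1 - x)) + 1/(1 - (1/(1 - x))) + ((1/(1 - x)) - 1)/(1/(1 - x)), which simplifies back to x + 1/(1 - x) + (x - 1)/x; check: E(5) = 111/20, E(-1/4) = 111/20.   [invariant]

Only (D) is unchanged. Indeed f(f(x)) = 1/(1 - 1/(1-x)) = (1-x)/(-x) = (x-1)/x, so E(x) = x + f(x) + f(f(x)) is the sum over the whole 3-cycle; applying f just permutes the three terms cyclically (x -> f(x) -> f(f(x)) -> x), leaving the sum unchanged.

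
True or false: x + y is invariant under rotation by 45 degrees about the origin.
False

Applying rotation by 45 degrees: x' = x*cos(45 degrees) - y*sin(45 degrees) = sqrt(2)x/2 - sqrt(2)y/2, y' = x*sin(45 degrees) + y*cos(45 degrees) = sqrt(2)x/2 + sqrt(2)y/2

Substituting into x + y:
(sqrt(2)x/2 - sqrt(2)y/2) + (sqrt(2)x/2 + sqrt(2)y/2)
= sqrt(2)x

This differs from the original expression x + y, so it is NOT invariant.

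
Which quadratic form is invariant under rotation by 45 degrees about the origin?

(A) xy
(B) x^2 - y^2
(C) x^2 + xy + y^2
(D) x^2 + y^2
D

Rotation by 45 degrees sends (x, y) to (sqrt(2)x/2 - sqrt(2)y/2, sqrt(2)x/2 + sqrt(2)y/2).
Substitute the transformed coordinates into each option and compare with the original:
(A) xy  ->  (sqrt(2)x/2 - sqrt(2)y/2)(sqrt(2)x/2 + sqrt(2)y/2) = x^2/2 - y^2/2   [differs from xy: not invariant]
(B) x^2 - y^2  ->  (sqrt(2)x/2 - sqrt(2)y/2)^2 - (sqrt(2)x/2 + sqrt(2)y/2)^2 = -2xy   [differs from x^2 - y^2: not invariant]
(C) x^2 + xy + y^2  ->  (sqrt(2)x/2 - sqrt(2)y/2)^2 + (sqrt(2)x/2 - sqrt(2)y/2)(sqrt(2)x/2 + sqrt(2)y/2) + (sqrt(2)x/2 + sqrt(2)y/2)^2 = 3x^2/2 + y^2/2   [differs from x^2 + xy + y^2: not invariant]
(D) x^2 + y^2  ->  (sqrt(2)x/2 - sqrt(2)y/2)^2 + (sqrt(2)x/2 + sqrt(2)y/2)^2 = x^2 + y^2   [equals x^2 + y^2: invariant]

Only option (D), x^2 + y^2, is unchanged by the transformation.
x^2 + y^2 is the squared distance from the origin, which rotations preserve.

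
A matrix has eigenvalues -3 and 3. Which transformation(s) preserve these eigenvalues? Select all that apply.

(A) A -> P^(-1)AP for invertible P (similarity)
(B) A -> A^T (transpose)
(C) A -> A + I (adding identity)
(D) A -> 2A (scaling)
A and B

Eigenvalues are preserved by:
1. Similarity transformations: A -> P^(-1)AP (same characteristic polynomial)
2. Transpose: A^T has the same eigenvalues as A

Eigenvalues are NOT preserved by:
- Adding identity: eigenvalues become -3+1, 3+1
- Scaling: eigenvalues become -6, 6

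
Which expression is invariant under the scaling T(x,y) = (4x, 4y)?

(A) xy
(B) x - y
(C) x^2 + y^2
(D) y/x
D

Under the uniform scaling T(x,y) = (4x, 4y):
Substitute the transformed coordinates into each option and compare with the original:
(A) xy  ->  (4x)(4y) = 16xy   [differs from xy: not invariant]
(B) x - y  ->  (4x) - (4y) = 4x - 4y   [differs from x - y: not invariant]
(C) x^2 + y^2  ->  (4x)^2 + (4y)^2 = 16x^2 + 16y^2   [differs from x^2 + y^2: not invariant]
(D) y/x  ->  (4y)/(4x) = y/x   [equals y/x: invariant]

Only option (D), y/x, is unchanged by the transformation.
The common factor 4 cancels in a ratio of coordinates, while sums, products and sums of squares pick up factors of 4 or 16.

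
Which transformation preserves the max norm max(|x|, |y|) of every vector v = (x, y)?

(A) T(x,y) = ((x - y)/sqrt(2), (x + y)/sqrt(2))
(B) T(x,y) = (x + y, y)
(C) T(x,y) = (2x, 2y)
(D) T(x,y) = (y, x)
D

A transformation preserves a norm if ||T(v)|| = ||v|| for every v; a single vector where the norm changes rules an option out.

(A) T(x,y) = ((x - y)/sqrt(2), (x + y)/sqrt(2)): v = (1, 0) has norm max(|1|, |0|) = 1, but T(v) = (sqrt(2)/2, sqrt(2)/2) has norm sqrt(2)/2 -- not preserved.
(B) T(x,y) = (x + y, y): v = (1, 1) has norm max(|1|, |1|) = 1, but T(v) = (2, 1) has norm 2 -- not preserved.
(C) T(x,y) = (2x, 2y): v = (1, 0) has norm max(|1|, |0|) = 1, but T(v) = (2, 0) has norm 2 -- not preserved.
(D) T(x,y) = (y, x): preserves the norm -- it only permutes the coordinates and/or flips signs, which leaves max(|x|, |y|) unchanged.

Therefore the answer is (D).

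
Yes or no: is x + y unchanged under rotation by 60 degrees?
No

Applying rotation by 60 degrees: x' = x*cos(60 degrees) - y*sin(60 degrees) = x/2 - sqrt(3)y/2, y' = x*sin(60 degrees) + y*cos(60 degrees) = sqrt(3)x/2 + y/2

Substituting into x + y:
(x/2 - sqrt(3)y/2) + (sqrt(3)x/2 + y/2)
= x/2 + sqrt(3)x/2 - sqrt(3)y/2 + y/2

This differs from the original expression x + y, so it is NOT invariant.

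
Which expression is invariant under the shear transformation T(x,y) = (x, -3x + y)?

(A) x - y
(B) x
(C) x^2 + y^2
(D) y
B

Under the shear T(x,y) = (x, -3x + y):
Substitute the transformed coordinates into each option and compare with the original:
(A) x - y  ->  (x) - (-3x + y) = 4x - y   [differs from x - y: not invariant]
(B) x  ->  (x) = x   [equals x: invariant]
(C) x^2 + y^2  ->  (x)^2 + (-3x + y)^2 = 10x^2 - 6xy + y^2   [differs from x^2 + y^2: not invariant]
(D) y  ->  (-3x + y) = -3x + y   [differs from y: not invariant]

Only option (B), x, is unchanged by the transformation.
A vertical shear moves points parallel to the y-axis, so the x-coordinate (and any function of x alone) is unchanged.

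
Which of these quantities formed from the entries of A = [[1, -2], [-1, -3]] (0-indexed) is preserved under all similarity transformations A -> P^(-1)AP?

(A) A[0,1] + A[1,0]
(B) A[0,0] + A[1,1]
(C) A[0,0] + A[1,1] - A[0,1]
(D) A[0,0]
B

A[0,0] + A[1,1] is the trace of A. By the cyclic property of the trace, tr(P^(-1)AP) = tr(APP^(-1)) = tr(A), so it is the same for every matrix similar to A.

The other combinations are not similarity invariants. For example, take P = [[1, -1], [0, 1]] (det P = 1), so P^(-1) = [[1, 1], [0, 1]] and
B = P^(-1)AP = [[0, -5], [-1, -2]].
Evaluating each option on A and on B:
(A) A[0,1] + A[1,0]: -3 for A, -6 for B -> changes
(B) A[0,0] + A[1,1]: -2 for A, -2 for B -> unchanged
(C) A[0,0] + A[1,1] - A[0,1]: 0 for A, 3 for B -> changes
(D) A[0,0]: 1 for A, 0 for B -> changes

Only (B) A[0,0] + A[1,1] = -2 survives (and it does so for every P, not just this one), so it is the invariant.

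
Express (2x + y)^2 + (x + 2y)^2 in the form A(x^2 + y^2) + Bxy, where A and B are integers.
5(x^2 + y^2) + 8xy

Expanding: (2x + y)^2 = 4x^2 + 4xy + y^2
(x + 2y)^2 = x^2 + 4xy + 4y^2
Sum = (4+1)(x^2+y^2) + 8xy = 5(x^2 + y^2) + 8xy
This is symmetric in x and y.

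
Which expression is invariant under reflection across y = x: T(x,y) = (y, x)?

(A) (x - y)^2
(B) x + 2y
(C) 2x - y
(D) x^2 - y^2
A

The map is reflection across y = x: T(x,y) = (y, x).
Substitute the transformed coordinates into each option and compare with the original:
(A) (x - y)^2  ->  ((y) - (x))^2 = x^2 - 2xy + y^2   [equals (x - y)^2: invariant]
(B) x + 2y  ->  (y) + 2(x) = 2x + y   [differs from x + 2y: not invariant]
(C) 2x - y  ->  2(y) - (x) = -x + 2y   [differs from 2x - y: not invariant]
(D) x^2 - y^2  ->  (y)^2 - (x)^2 = -x^2 + y^2   [differs from x^2 - y^2: not invariant]

Only option (A), (x - y)^2, is unchanged by the transformation.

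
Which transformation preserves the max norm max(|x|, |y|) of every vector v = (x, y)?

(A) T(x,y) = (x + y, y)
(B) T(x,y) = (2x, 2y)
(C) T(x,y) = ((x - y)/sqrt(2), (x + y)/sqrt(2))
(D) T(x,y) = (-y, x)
D

A transformation preserves a norm if ||T(v)|| = ||v|| for every v; a single vector where the norm changes rules an option out.

(A) T(x,y) = (x + y, y): v = (1, 1) has norm max(|1|, |1|) = 1, but T(v) = (2, 1) has norm 2 -- not preserved.
(B) T(x,y) = (2x, 2y): v = (1, 0) has norm max(|1|, |0|) = 1, but T(v) = (2, 0) has norm 2 -- not preserved.
(C) T(x,y) = ((x - y)/sqrt(2), (x + y)/sqrt(2)): v = (1, 0) has norm max(|1|, |0|) = 1, but T(v) = (sqrt(2)/2, sqrt(2)/2) has norm sqrt(2)/2 -- not preserved.
(D) T(x,y) = (-y, x): preserves the norm -- it only permutes the coordinates and/or flips signs, which leaves max(|x|, |y|) unchanged.

Therefore the answer is (D).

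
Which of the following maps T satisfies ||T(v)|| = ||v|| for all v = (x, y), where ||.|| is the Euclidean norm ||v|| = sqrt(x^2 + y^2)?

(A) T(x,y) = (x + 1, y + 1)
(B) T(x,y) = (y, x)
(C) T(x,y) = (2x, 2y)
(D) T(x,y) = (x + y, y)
B

A transformation preserves a norm if ||T(v)|| = ||v|| for every v; a single vector where the norm changes rules an option out.

(A) T(x,y) = (x + 1, y + 1): v = (1, 0) has norm sqrt((1)^2 + (0)^2) = 1, but T(v) = (2, 1) has norm sqrt(5) -- not preserved.
(B) T(x,y) = (y, x): preserves the norm -- it is an orthogonal map (a rotation/reflection), and (y)^2 + (x)^2 simplifies to x^2 + y^2.
(C) T(x,y) = (2x, 2y): v = (1, 0) has norm sqrt((1)^2 + (0)^2) = 1, but T(v) = (2, 0) has norm 2 -- not preserved.
(D) T(x,y) = (x + y, y): v = (0, 1) has norm sqrt((0)^2 + (1)^2) = 1, but T(v) = (1, 1) has norm sqrt(2) -- not preserved.

Therefore the answer is (B).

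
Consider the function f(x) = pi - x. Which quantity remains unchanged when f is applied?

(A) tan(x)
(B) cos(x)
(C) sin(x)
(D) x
C

For f(x) = pi - x:
sin(pi - x) = sin(x), so sine is invariant under this transformation.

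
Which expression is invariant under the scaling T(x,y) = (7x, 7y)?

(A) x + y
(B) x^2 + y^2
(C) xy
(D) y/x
D

Under the uniform scaling T(x,y) = (7x, 7y):
Substitute the transformed coordinates into each option and compare with the original:
(A) x + y  ->  (7x) + (7y) = 7x + 7y   [differs from x + y: not invariant]
(B) x^2 + y^2  ->  (7x)^2 + (7y)^2 = 49x^2 + 49y^2   [differs from x^2 + y^2: not invariant]
(C) xy  ->  (7x)(7y) = 49xy   [differs from xy: not invariant]
(D) y/x  ->  (7y)/(7x) = y/x   [equals y/x: invariant]

Only option (D), y/x, is unchanged by the transformation.
The common factor 7 cancels in a ratio of coordinates, while sums, products and sums of squares pick up factors of 7 or 49.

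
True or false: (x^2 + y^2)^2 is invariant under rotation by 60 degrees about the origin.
True

Applying rotation by 60 degrees: x' = x*cos(60 degrees) - y*sin(60 degrees) = x/2 - sqrt(3)y/2, y' = x*sin(60 degrees) + y*cos(60 degrees) = sqrt(3)x/2 + y/2

Substituting into (x^2 + y^2)^2:
((x/2 - sqrt(3)y/2)^2 + (sqrt(3)x/2 + y/2)^2)^2
= x^4 + 2x^2y^2 + y^4 = (x^2 + y^2)^2

This equals the original expression (x^2 + y^2)^2, so it IS invariant.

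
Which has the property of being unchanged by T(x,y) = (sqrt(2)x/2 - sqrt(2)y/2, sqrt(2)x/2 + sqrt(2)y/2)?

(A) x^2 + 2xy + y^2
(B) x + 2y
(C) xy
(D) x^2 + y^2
D

An expression E(x,y) is invariant under T if E(T(x,y)) = E(x,y). Here T(x,y) = (sqrt(2)x/2 - sqrt(2)y/2, sqrt(2)x/2 + sqrt(2)y/2).
Substitute the transformed coordinates into each option and compare with the original:
(A) x^2 + 2xy + y^2  ->  (sqrt(2)x/2 - sqrt(2)y/2)^2 + 2(sqrt(2)x/2 - sqrt(2)y/2)(sqrt(2)x/2 + sqrt(2)y/2) + (sqrt(2)x/2 + sqrt(2)y/2)^2 = 2x^2   [differs from x^2 + 2xy + y^2: not invariant]
(B) x + 2y  ->  (sqrt(2)x/2 - sqrt(2)y/2) + 2(sqrt(2)x/2 + sqrt(2)y/2) = 3sqrt(2)x/2 + sqrt(2)y/2   [differs from x + 2y: not invariant]
(C) xy  ->  (sqrt(2)x/2 - sqrt(2)y/2)(sqrt(2)x/2 + sqrt(2)y/2) = x^2/2 - y^2/2   [differs from xy: not invariant]
(D) x^2 + y^2  ->  (sqrt(2)x/2 - sqrt(2)y/2)^2 + (sqrt(2)x/2 + sqrt(2)y/2)^2 = x^2 + y^2   [equals x^2 + y^2: invariant]

Only option (D), x^2 + y^2, is unchanged by the transformation.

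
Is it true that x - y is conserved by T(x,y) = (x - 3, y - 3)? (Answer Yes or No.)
Yes

Substitute T(x,y) = (x - 3, y - 3) into the expression and compare with the original.

Original: x - y
After applying T: (x - 3) - (y - 3) = x - y

This is identical to the original x - y, so the expression is invariant.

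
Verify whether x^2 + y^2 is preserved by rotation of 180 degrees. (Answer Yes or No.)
Yes

Applying rotation by 180 degrees: x' = x*cos(180 degrees) - y*sin(180 degrees) = -x, y' = x*sin(180 degrees) + y*cos(180 degrees) = -y

Substituting into x^2 + y^2:
(-x)^2 + (-y)^2
= x^2 + y^2

This equals the original expression x^2 + y^2, so it IS invariant.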